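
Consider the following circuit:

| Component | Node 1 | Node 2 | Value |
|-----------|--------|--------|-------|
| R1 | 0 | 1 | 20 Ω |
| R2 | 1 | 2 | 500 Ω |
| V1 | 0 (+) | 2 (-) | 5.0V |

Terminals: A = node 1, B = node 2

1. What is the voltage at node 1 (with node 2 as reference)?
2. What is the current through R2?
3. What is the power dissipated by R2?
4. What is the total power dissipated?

Nodal analysis, taking node 2 as the 0 V reference.
Source V1 fixes V_0 = 5 V.
KCL at each unknown node (sum of currents leaving = 0; resistances in Ω):
  Node 1: (V_1 - 5)/20 + (V_1 - 0)/500 = 0
Collecting terms: 0.052 × V_1 = 0.25  =>  V_1 = 4.808 V
Part 1:
  Read off the nodal solution: V_1 = 4.808 V
Part 2:
  I_R2 = (V_1 - V_2)/R2 = (4.808 - 0)/500 = 0.009615 A
  Magnitude: I_R2 = 0.009615 A
Part 3:
  I_R2 = (V_1 - V_2)/R2 = (4.808 - 0)/500 = 0.009615 A
  P_R2 = I_R2² × R2 = (0.009615)² × 500 = 0.04623 W
Part 4:
  Power in each resistor, P = (ΔV)²/R:
    P_R1 = (5 - 4.808)²/20 = 0.001849 W
    P_R2 = (4.808 - 0)²/500 = 0.04623 W
  P_total = P_R1 + P_R2 = 0.04808 W

Final answers:
1. V_1 = 4.808 V
2. I_R2 = 0.009615 A
3. P_R2 = 0.04623 W
4. P_total = 0.04808 W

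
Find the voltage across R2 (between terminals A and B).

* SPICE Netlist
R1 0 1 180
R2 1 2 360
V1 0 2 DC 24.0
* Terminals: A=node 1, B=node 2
R1 and R2 are in series across V1 (node 0 → node 1 → node 2), and the output A–B is taken across R2, so this is a voltage divider.
Series current: I = V1/(R1 + R2) = 24/(180 + 360) = 24/540 = 0.04444 A
V_R2 = I × R2 = V1 × R2/(R1 + R2) = 24 × 360/540 = 16 V

Final answer: 16 V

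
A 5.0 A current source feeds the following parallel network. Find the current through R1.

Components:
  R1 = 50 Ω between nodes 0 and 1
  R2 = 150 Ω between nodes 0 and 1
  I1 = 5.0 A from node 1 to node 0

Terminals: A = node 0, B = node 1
All resistors sit directly between nodes 0 and 1, so they are in parallel and share one voltage V; the full source current 5 A splits among them.
1/R_par = 1/50 + 1/150 = 0.02667 S  =>  R_par = 37.5 Ω
V = I × R_par = 5 × 37.5 = 187.5 V
I_R1 = V/R1 = 187.5/50 = 3.75 A

Final answer: 3.75 A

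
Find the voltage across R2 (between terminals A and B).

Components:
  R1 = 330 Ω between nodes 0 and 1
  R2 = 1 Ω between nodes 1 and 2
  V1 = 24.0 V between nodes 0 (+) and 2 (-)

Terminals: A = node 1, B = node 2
R1 and R2 are in series across V1 (node 0 → node 1 → node 2), and the output A–B is taken across R2, so this is a voltage divider.
Series current: I = V1/(R1 + R2) = 24/(330 + 1) = 24/331 = 0.07251 A
V_R2 = I × R2 = V1 × R2/(R1 + R2) = 24 × 1/331 = 0.07251 V

Final answer: 0.07251 V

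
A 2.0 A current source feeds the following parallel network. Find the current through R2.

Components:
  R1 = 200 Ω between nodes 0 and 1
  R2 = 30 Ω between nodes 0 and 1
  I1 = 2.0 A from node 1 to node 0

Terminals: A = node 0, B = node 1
All resistors sit directly between nodes 0 and 1, so they are in parallel and share one voltage V; the full source current 2 A splits among them.
1/R_par = 1/200 + 1/30 = 0.03833 S  =>  R_par = 26.09 Ω
V = I × R_par = 2 × 26.09 = 52.17 V
I_R2 = V/R2 = 52.17/30 = 1.739 A

Final answer: 1.739 A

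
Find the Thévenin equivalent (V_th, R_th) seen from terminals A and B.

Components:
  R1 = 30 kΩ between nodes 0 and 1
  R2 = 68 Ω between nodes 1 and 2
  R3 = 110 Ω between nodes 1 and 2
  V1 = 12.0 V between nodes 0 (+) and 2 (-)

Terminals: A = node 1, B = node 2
Step 1 — V_th is the open-circuit voltage V_A - V_B (nothing connected across the terminals).
Nodal analysis, taking node 2 as the 0 V reference.
Source V1 fixes V_0 = 12 V.
KCL at each unknown node (sum of currents leaving = 0; resistances in Ω):
  Node 1: (V_1 - 12)/30000 + (V_1 - 0)/68 + (V_1 - 0)/110 = 0
Collecting terms: 0.02383 × V_1 = 0.0004  =>  V_1 = 0.01679 V
V_th = V_1 - V_2 = 0.01679 - 0 = 0.01679 V
Step 2 — R_th: zero the source — replace V1 by a short circuit (node 2 merges into node 0) — and find the resistance seen between A (node 1) and B (node 0).
Reduce the network between node 1 (A) and node 0 (B) by series/parallel combination:
  Rp1 = R1 ‖ R2 ‖ R3 (parallel, all between nodes 0 and 1) = 1/(1/30000 + 1/68 + 1/110) = 41.96 Ω
R_th = 41.96 Ω

Final answer: V_th = 0.01679 V, R_th = 41.96 Ω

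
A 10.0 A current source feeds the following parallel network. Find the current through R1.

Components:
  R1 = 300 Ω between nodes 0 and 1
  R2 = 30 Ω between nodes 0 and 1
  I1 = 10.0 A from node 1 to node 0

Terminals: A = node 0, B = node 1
All resistors sit directly between nodes 0 and 1, so they are in parallel and share one voltage V; the full source current 10 A splits among them.
1/R_par = 1/300 + 1/30 = 0.03667 S  =>  R_par = 27.27 Ω
V = I × R_par = 10 × 27.27 = 272.7 V
I_R1 = V/R1 = 272.7/300 = 0.9091 A

Final answer: 0.9091 A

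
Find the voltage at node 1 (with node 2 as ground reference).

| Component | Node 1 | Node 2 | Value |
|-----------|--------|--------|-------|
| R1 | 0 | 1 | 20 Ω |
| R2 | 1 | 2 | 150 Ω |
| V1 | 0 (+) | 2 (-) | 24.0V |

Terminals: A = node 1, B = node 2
Nodal analysis, taking node 2 as the 0 V reference.
Source V1 fixes V_0 = 24 V.
KCL at each unknown node (sum of currents leaving = 0; resistances in Ω):
  Node 1: (V_1 - 24)/20 + (V_1 - 0)/150 = 0
Collecting terms: 0.05667 × V_1 = 1.2  =>  V_1 = 21.18 V
The requested potential is V_1 = 21.18 V.

Final answer: V_1 = 21.18 V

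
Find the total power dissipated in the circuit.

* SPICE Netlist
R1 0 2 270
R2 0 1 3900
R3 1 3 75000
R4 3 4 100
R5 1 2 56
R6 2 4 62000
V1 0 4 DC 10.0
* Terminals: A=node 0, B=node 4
Nodal analysis, taking node 4 as the 0 V reference.
Source V1 fixes V_0 = 10 V.
KCL at each unknown node (sum of currents leaving = 0; resistances in Ω):
  Node 1: (V_1 - 10)/3900 + (V_1 - V_3)/75000 + (V_1 - V_2)/56 = 0
  Node 2: (V_2 - 10)/270 + (V_2 - V_1)/56 + (V_2 - 0)/62000 = 0
  Node 3: (V_3 - V_1)/75000 + (V_3 - 0)/100 = 0
Collecting terms (coefficients in siemens):
  0.01813·V_1 - 0.01786·V_2 - 0.00001333·V_3 = 0.002564
  0.02158·V_2 - 0.01786·V_1 = 0.03704
  0.01001·V_3 - 0.00001333·V_1 = 0
Solving these 3 simultaneous equations (Gaussian elimination) gives:
  V_1 = 9.92 V, V_2 = 9.927 V, V_3 = 0.01321 V
Power in each resistor, P = (ΔV)²/R:
  P_R1 = (10 - 9.927)²/270 = 0.00001994 W
  P_R2 = (10 - 9.92)²/3900 = 0.000001626 W
  P_R3 = (9.92 - 0.01321)²/75000 = 0.001309 W
  P_R4 = (0.01321 - 0)²/100 = 0.000001745 W
  P_R5 = (9.92 - 9.927)²/56 = 0.0000006984 W
  P_R6 = (9.927 - 0)²/62000 = 0.001589 W
P_total = P_R1 + P_R2 + P_R3 + P_R4 + P_R5 + P_R6 = 0.002922 W

Final answer: 0.002922 W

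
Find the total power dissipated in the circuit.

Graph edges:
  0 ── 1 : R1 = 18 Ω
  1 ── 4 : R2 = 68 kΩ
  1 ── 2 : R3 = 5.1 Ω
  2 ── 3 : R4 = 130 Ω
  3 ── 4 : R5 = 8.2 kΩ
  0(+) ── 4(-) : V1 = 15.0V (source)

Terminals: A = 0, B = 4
Nodal analysis, taking node 4 as the 0 V reference.
Source V1 fixes V_0 = 15 V.
KCL at each unknown node (sum of currents leaving = 0; resistances in Ω):
  Node 1: (V_1 - 15)/18 + (V_1 - 0)/68000 + (V_1 - V_2)/5.1 = 0
  Node 2: (V_2 - V_1)/5.1 + (V_2 - V_3)/130 = 0
  Node 3: (V_3 - V_2)/130 + (V_3 - 0)/8200 = 0
Collecting terms (coefficients in siemens):
  0.2516·V_1 - 0.1961·V_2 = 0.8333
  0.2038·V_2 - 0.1961·V_1 - 0.007692·V_3 = 0
  0.007814·V_3 - 0.007692·V_2 = 0
Solving these 3 simultaneous equations (Gaussian elimination) gives:
  V_1 = 14.96 V, V_2 = 14.95 V, V_3 = 14.72 V
Power in each resistor, P = (ΔV)²/R:
  P_R1 = (15 - 14.96)²/18 = 0.00007311 W
  P_R2 = (14.96 - 0)²/68000 = 0.003293 W
  P_R3 = (14.96 - 14.95)²/5.1 = 0.00001644 W
  P_R4 = (14.95 - 14.72)²/130 = 0.000419 W
  P_R5 = (14.72 - 0)²/8200 = 0.02643 W
P_total = P_R1 + P_R2 + P_R3 + P_R4 + P_R5 = 0.03023 W

Final answer: 0.03023 W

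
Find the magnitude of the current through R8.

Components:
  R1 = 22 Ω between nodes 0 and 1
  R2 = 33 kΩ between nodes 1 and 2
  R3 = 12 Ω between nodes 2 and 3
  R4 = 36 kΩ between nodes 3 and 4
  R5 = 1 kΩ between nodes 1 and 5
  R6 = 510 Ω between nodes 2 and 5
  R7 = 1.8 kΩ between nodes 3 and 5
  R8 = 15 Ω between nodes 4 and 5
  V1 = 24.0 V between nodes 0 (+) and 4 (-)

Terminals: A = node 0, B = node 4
Nodal analysis, taking node 4 as the 0 V reference.
Source V1 fixes V_0 = 24 V.
KCL at each unknown node (sum of currents leaving = 0; resistances in Ω):
  Node 1: (V_1 - 24)/22 + (V_1 - V_2)/33000 + (V_1 - V_5)/1000 = 0
  Node 2: (V_2 - V_1)/33000 + (V_2 - V_3)/12 + (V_2 - V_5)/510 = 0
  Node 3: (V_3 - V_2)/12 + (V_3 - 0)/36000 + (V_3 - V_5)/1800 = 0
  Node 5: (V_5 - V_1)/1000 + (V_5 - V_2)/510 + (V_5 - V_3)/1800 + (V_5 - 0)/15 = 0
Collecting terms (coefficients in siemens):
  0.04648·V_1 - 0.0000303·V_2 - 0.001·V_5 = 1.091
  0.08532·V_2 - 0.0000303·V_1 - 0.08333·V_3 - 0.001961·V_5 = 0
  0.08392·V_3 - 0.08333·V_2 - 0.0005556·V_5 = 0
  0.07018·V_5 - 0.001·V_1 - 0.001961·V_2 - 0.0005556·V_3 = 0
Solving these 4 simultaneous equations (Gaussian elimination) gives:
  V_1 = 23.48 V, V_2 = 0.6256 V, V_3 = 0.6237 V, V_5 = 0.3569 V
I_R8 = (V_4 - V_5)/R8 = (0 - 0.3569)/15 = -0.02379 A
|I_R8| = 0.02379 A

Final answer: |I_R8| = 0.02379 A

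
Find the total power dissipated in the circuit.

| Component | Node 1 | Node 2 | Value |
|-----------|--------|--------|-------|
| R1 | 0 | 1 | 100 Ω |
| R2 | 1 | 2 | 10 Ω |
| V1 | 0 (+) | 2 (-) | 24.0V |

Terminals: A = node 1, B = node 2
Nodal analysis, taking node 2 as the 0 V reference.
Source V1 fixes V_0 = 24 V.
KCL at each unknown node (sum of currents leaving = 0; resistances in Ω):
  Node 1: (V_1 - 24)/100 + (V_1 - 0)/10 = 0
Collecting terms: 0.11 × V_1 = 0.24  =>  V_1 = 2.182 V
Power in each resistor, P = (ΔV)²/R:
  P_R1 = (24 - 2.182)²/100 = 4.76 W
  P_R2 = (2.182 - 0)²/10 = 0.476 W
P_total = P_R1 + P_R2 = 5.236 W

Final answer: 5.236 W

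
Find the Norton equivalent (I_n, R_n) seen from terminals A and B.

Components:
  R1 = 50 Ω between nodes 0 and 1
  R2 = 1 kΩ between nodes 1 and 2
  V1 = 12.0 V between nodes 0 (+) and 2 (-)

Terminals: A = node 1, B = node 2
Find the Thévenin equivalent first; then I_n = V_th/R_th and R_n = R_th.
Step 1 — V_th is the open-circuit voltage V_A - V_B (nothing connected across the terminals).
Nodal analysis, taking node 2 as the 0 V reference.
Source V1 fixes V_0 = 12 V.
KCL at each unknown node (sum of currents leaving = 0; resistances in Ω):
  Node 1: (V_1 - 12)/50 + (V_1 - 0)/1000 = 0
Collecting terms: 0.021 × V_1 = 0.24  =>  V_1 = 11.43 V
V_th = V_1 - V_2 = 11.43 - 0 = 11.43 V
Step 2 — R_th: zero the source — replace V1 by a short circuit (node 2 merges into node 0) — and find the resistance seen between A (node 1) and B (node 0).
Reduce the network between node 1 (A) and node 0 (B) by series/parallel combination:
  Rp1 = R1 ‖ R2 (parallel, both between nodes 0 and 1) = 1/(1/50 + 1/1000) = 47.62 Ω
R_th = 47.62 Ω
I_n = V_th/R_th = 11.43/47.62 = 0.24 A, and R_n = R_th = 47.62 Ω

Final answer: I_n = 0.24 A, R_n = 47.62 Ω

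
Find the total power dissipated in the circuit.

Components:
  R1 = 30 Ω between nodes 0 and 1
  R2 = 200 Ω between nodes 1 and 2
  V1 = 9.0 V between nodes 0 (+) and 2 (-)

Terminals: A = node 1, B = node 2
Nodal analysis, taking node 2 as the 0 V reference.
Source V1 fixes V_0 = 9 V.
KCL at each unknown node (sum of currents leaving = 0; resistances in Ω):
  Node 1: (V_1 - 9)/30 + (V_1 - 0)/200 = 0
Collecting terms: 0.03833 × V_1 = 0.3  =>  V_1 = 7.826 V
Power in each resistor, P = (ΔV)²/R:
  P_R1 = (9 - 7.826)²/30 = 0.04594 W
  P_R2 = (7.826 - 0)²/200 = 0.3062 W
P_total = P_R1 + P_R2 = 0.3522 W

Final answer: 0.3522 W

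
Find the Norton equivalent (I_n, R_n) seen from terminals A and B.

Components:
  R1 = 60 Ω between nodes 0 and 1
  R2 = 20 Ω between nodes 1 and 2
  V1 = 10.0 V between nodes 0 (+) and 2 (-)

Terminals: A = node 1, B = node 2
Find the Thévenin equivalent first; then I_n = V_th/R_th and R_n = R_th.
Step 1 — V_th is the open-circuit voltage V_A - V_B (nothing connected across the terminals).
Nodal analysis, taking node 2 as the 0 V reference.
Source V1 fixes V_0 = 10 V.
KCL at each unknown node (sum of currents leaving = 0; resistances in Ω):
  Node 1: (V_1 - 10)/60 + (V_1 - 0)/20 = 0
Collecting terms: 0.06667 × V_1 = 0.1667  =>  V_1 = 2.5 V
V_th = V_1 - V_2 = 2.5 - 0 = 2.5 V
Step 2 — R_th: zero the source — replace V1 by a short circuit (node 2 merges into node 0) — and find the resistance seen between A (node 1) and B (node 0).
Reduce the network between node 1 (A) and node 0 (B) by series/parallel combination:
  Rp1 = R1 ‖ R2 (parallel, both between nodes 0 and 1) = 1/(1/60 + 1/20) = 15 Ω
R_th = 15 Ω
I_n = V_th/R_th = 2.5/15 = 0.1667 A, and R_n = R_th = 15 Ω

Final answer: I_n = 0.1667 A, R_n = 15 Ω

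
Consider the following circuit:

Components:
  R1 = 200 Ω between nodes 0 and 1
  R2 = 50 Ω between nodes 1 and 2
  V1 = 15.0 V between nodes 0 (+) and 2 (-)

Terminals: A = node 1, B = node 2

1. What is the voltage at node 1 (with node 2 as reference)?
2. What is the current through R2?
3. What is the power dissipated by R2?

Nodal analysis, taking node 2 as the 0 V reference.
Source V1 fixes V_0 = 15 V.
KCL at each unknown node (sum of currents leaving = 0; resistances in Ω):
  Node 1: (V_1 - 15)/200 + (V_1 - 0)/50 = 0
Collecting terms: 0.025 × V_1 = 0.075  =>  V_1 = 3 V
Part 1:
  Read off the nodal solution: V_1 = 3 V
Part 2:
  I_R2 = (V_1 - V_2)/R2 = (3 - 0)/50 = 0.06 A
  Magnitude: I_R2 = 0.06 A
Part 3:
  I_R2 = (V_1 - V_2)/R2 = (3 - 0)/50 = 0.06 A
  P_R2 = I_R2² × R2 = (0.06)² × 50 = 0.18 W

Final answers:
1. V_1 = 3 V
2. I_R2 = 0.06 A
3. P_R2 = 0.18 W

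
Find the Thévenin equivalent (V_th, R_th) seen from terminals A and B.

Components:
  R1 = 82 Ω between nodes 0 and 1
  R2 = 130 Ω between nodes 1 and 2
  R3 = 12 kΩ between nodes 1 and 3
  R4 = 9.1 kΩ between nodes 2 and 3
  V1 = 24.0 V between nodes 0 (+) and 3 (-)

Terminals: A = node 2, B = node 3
Step 1 — V_th is the open-circuit voltage V_A - V_B (nothing connected across the terminals).
Nodal analysis, taking node 3 as the 0 V reference.
Source V1 fixes V_0 = 24 V.
KCL at each unknown node (sum of currents leaving = 0; resistances in Ω):
  Node 1: (V_1 - 24)/82 + (V_1 - V_2)/130 + (V_1 - 0)/12000 = 0
  Node 2: (V_2 - V_1)/130 + (V_2 - 0)/9100 = 0
Collecting terms (coefficients in siemens):
  0.01997·V_1 - 0.007692·V_2 = 0.2927
  0.007802·V_2 - 0.007692·V_1 = 0
Determinant D = (0.01997)(0.007802) - (-0.007692)(-0.007692) = 0.00009664
V_1 = [(0.2927)(0.007802) - (-0.007692)(0)]/D = 23.63 V
V_2 = [(0.01997)(0) - (0.2927)(-0.007692)]/D = 23.3 V
V_th = V_2 - V_3 = 23.3 - 0 = 23.3 V
Step 2 — R_th: zero the source — replace V1 by a short circuit (node 3 merges into node 0) — and find the resistance seen between A (node 2) and B (node 0).
Reduce the network between node 2 (A) and node 0 (B) by series/parallel combination:
  Rp1 = R1 ‖ R3 (parallel, both between nodes 0 and 1) = 1/(1/82 + 1/12000) = 81.44 Ω
  Rs1 = R2 + Rp1 (series, joined only at node 1) = 130 + 81.44 = 211.4 Ω
  Rp2 = R4 ‖ Rs1 (parallel, both between nodes 0 and 2) = 1/(1/9100 + 1/211.4) = 206.6 Ω
R_th = 206.6 Ω

Final answer: V_th = 23.3 V, R_th = 206.6 Ω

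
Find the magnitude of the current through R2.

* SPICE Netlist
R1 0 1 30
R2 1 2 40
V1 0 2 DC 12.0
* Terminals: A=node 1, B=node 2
Nodal analysis, taking node 2 as the 0 V reference.
Source V1 fixes V_0 = 12 V.
KCL at each unknown node (sum of currents leaving = 0; resistances in Ω):
  Node 1: (V_1 - 12)/30 + (V_1 - 0)/40 = 0
Collecting terms: 0.05833 × V_1 = 0.4  =>  V_1 = 6.857 V
I_R2 = (V_1 - V_2)/R2 = (6.857 - 0)/40 = 0.1714 A
|I_R2| = 0.1714 A

Final answer: |I_R2| = 0.1714 A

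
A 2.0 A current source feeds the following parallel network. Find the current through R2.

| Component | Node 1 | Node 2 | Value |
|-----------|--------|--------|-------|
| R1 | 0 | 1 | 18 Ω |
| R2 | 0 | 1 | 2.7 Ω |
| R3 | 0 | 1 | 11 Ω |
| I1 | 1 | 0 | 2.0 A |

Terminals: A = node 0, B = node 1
All resistors sit directly between nodes 0 and 1, so they are in parallel and share one voltage V; the full source current 2 A splits among them.
1/R_par = 1/18 + 1/2.7 + 1/11 = 0.5168 S  =>  R_par = 1.935 Ω
V = I × R_par = 2 × 1.935 = 3.87 V
I_R2 = V/R2 = 3.87/2.7 = 1.433 A

Final answer: 1.433 A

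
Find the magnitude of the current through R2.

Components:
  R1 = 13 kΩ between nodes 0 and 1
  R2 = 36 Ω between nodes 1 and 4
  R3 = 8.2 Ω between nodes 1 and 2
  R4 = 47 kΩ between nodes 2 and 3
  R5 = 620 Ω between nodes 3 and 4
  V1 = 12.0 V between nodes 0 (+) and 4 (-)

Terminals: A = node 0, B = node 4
Nodal analysis, taking node 4 as the 0 V reference.
Source V1 fixes V_0 = 12 V.
KCL at each unknown node (sum of currents leaving = 0; resistances in Ω):
  Node 1: (V_1 - 12)/13000 + (V_1 - 0)/36 + (V_1 - V_2)/8.2 = 0
  Node 2: (V_2 - V_1)/8.2 + (V_2 - V_3)/47000 = 0
  Node 3: (V_3 - V_2)/47000 + (V_3 - 0)/620 = 0
Collecting terms (coefficients in siemens):
  0.1498·V_1 - 0.122·V_2 = 0.0009231
  0.122·V_2 - 0.122·V_1 - 0.00002128·V_3 = 0
  0.001634·V_3 - 0.00002128·V_2 = 0
Solving these 3 simultaneous equations (Gaussian elimination) gives:
  V_1 = 0.03311 V, V_2 = 0.03311 V, V_3 = 0.0004311 V
I_R2 = (V_1 - V_4)/R2 = (0.03311 - 0)/36 = 0.0009198 A
|I_R2| = 0.0009198 A

Final answer: |I_R2| = 0.0009198 A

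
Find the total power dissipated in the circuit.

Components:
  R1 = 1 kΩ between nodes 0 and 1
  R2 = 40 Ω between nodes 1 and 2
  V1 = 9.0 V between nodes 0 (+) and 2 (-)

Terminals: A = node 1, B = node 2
Nodal analysis, taking node 2 as the 0 V reference.
Source V1 fixes V_0 = 9 V.
KCL at each unknown node (sum of currents leaving = 0; resistances in Ω):
  Node 1: (V_1 - 9)/1000 + (V_1 - 0)/40 = 0
Collecting terms: 0.026 × V_1 = 0.009  =>  V_1 = 0.3462 V
Power in each resistor, P = (ΔV)²/R:
  P_R1 = (9 - 0.3462)²/1000 = 0.07489 W
  P_R2 = (0.3462 - 0)²/40 = 0.002996 W
P_total = P_R1 + P_R2 = 0.07788 W

Final answer: 0.07788 W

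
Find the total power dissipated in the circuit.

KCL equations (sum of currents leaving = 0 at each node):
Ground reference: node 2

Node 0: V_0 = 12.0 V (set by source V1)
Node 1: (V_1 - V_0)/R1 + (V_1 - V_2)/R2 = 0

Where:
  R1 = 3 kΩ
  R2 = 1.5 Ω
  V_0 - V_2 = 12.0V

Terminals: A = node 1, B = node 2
Nodal analysis, taking node 2 as the 0 V reference.
Source V1 fixes V_0 = 12 V.
KCL at each unknown node (sum of currents leaving = 0; resistances in Ω):
  Node 1: (V_1 - 12)/3000 + (V_1 - 0)/1.5 = 0
Collecting terms: 0.667 × V_1 = 0.004  =>  V_1 = 0.005997 V
Power in each resistor, P = (ΔV)²/R:
  P_R1 = (12 - 0.005997)²/3000 = 0.04795 W
  P_R2 = (0.005997 - 0)²/1.5 = 0.00002398 W
P_total = P_R1 + P_R2 = 0.04798 W

Final answer: 0.04798 W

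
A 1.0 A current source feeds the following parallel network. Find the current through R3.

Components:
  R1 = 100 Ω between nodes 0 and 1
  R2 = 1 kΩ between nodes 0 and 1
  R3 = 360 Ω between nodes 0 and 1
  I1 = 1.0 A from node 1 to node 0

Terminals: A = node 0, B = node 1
All resistors sit directly between nodes 0 and 1, so they are in parallel and share one voltage V; the full source current 1 A splits among them.
1/R_par = 1/100 + 1/1000 + 1/360 = 0.01378 S  =>  R_par = 72.58 Ω
V = I × R_par = 1 × 72.58 = 72.58 V
I_R3 = V/R3 = 72.58/360 = 0.2016 A

Final answer: 0.2016 A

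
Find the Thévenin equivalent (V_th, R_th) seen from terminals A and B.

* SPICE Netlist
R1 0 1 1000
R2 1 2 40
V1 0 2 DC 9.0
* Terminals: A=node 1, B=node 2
Step 1 — V_th is the open-circuit voltage V_A - V_B (nothing connected across the terminals).
Nodal analysis, taking node 2 as the 0 V reference.
Source V1 fixes V_0 = 9 V.
KCL at each unknown node (sum of currents leaving = 0; resistances in Ω):
  Node 1: (V_1 - 9)/1000 + (V_1 - 0)/40 = 0
Collecting terms: 0.026 × V_1 = 0.009  =>  V_1 = 0.3462 V
V_th = V_1 - V_2 = 0.3462 - 0 = 0.3462 V
Step 2 — R_th: zero the source — replace V1 by a short circuit (node 2 merges into node 0) — and find the resistance seen between A (node 1) and B (node 0).
Reduce the network between node 1 (A) and node 0 (B) by series/parallel combination:
  Rp1 = R1 ‖ R2 (parallel, both between nodes 0 and 1) = 1/(1/1000 + 1/40) = 38.46 Ω
R_th = 38.46 Ω

Final answer: V_th = 0.3462 V, R_th = 38.46 Ω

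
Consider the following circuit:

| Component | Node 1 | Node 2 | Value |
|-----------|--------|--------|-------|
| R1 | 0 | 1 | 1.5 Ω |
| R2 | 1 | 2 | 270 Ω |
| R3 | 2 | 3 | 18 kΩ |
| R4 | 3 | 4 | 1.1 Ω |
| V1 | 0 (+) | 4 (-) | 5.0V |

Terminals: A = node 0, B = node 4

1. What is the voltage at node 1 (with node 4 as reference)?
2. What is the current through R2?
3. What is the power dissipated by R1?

Nodal analysis, taking node 4 as the 0 V reference.
Source V1 fixes V_0 = 5 V.
KCL at each unknown node (sum of currents leaving = 0; resistances in Ω):
  Node 1: (V_1 - 5)/1.5 + (V_1 - V_2)/270 = 0
  Node 2: (V_2 - V_1)/270 + (V_2 - V_3)/18000 = 0
  Node 3: (V_3 - V_2)/18000 + (V_3 - 0)/1.1 = 0
Collecting terms (coefficients in siemens):
  0.6704·V_1 - 0.003704·V_2 = 3.333
  0.003759·V_2 - 0.003704·V_1 - 0.00005556·V_3 = 0
  0.9091·V_3 - 0.00005556·V_2 = 0
Solving these 3 simultaneous equations (Gaussian elimination) gives:
  V_1 = 5 V, V_2 = 4.926 V, V_3 = 0.000301 V
Part 1:
  Read off the nodal solution: V_1 = 5 V
Part 2:
  I_R2 = (V_1 - V_2)/R2 = (5 - 4.926)/270 = 0.0002736 A
  Magnitude: I_R2 = 0.0002736 A
Part 3:
  I_R1 = (V_0 - V_1)/R1 = (5 - 5)/1.5 = 0.0002736 A
  P_R1 = I_R1² × R1 = (0.0002736)² × 1.5 = 0.0000001123 W

Final answers:
1. V_1 = 5 V
2. I_R2 = 0.0002736 A
3. P_R1 = 1.123e-07 W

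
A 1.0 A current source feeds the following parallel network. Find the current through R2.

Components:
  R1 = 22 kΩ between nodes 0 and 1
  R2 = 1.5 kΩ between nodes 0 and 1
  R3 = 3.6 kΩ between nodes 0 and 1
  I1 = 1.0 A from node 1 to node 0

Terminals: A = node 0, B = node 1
All resistors sit directly between nodes 0 and 1, so they are in parallel and share one voltage V; the full source current 1 A splits among them.
1/R_par = 1/22000 + 1/1500 + 1/3600 = 0.0009899 S  =>  R_par = 1010 Ω
V = I × R_par = 1 × 1010 = 1010 V
I_R2 = V/R2 = 1010/1500 = 0.6735 A

Final answer: 0.6735 A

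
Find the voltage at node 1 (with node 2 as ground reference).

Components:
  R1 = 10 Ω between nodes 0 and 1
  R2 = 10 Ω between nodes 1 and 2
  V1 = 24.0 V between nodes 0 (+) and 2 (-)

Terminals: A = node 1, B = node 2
Nodal analysis, taking node 2 as the 0 V reference.
Source V1 fixes V_0 = 24 V.
KCL at each unknown node (sum of currents leaving = 0; resistances in Ω):
  Node 1: (V_1 - 24)/10 + (V_1 - 0)/10 = 0
Collecting terms: 0.2 × V_1 = 2.4  =>  V_1 = 12 V
The requested potential is V_1 = 12 V.

Final answer: V_1 = 12 V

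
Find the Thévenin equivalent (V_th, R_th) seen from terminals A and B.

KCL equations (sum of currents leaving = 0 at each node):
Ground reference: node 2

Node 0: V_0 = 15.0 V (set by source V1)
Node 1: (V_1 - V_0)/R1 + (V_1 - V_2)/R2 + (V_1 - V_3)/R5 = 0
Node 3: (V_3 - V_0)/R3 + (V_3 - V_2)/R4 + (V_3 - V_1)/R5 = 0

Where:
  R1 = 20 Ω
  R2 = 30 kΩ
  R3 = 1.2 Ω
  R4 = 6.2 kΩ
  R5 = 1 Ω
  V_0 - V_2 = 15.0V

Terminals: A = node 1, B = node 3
Step 1 — V_th is the open-circuit voltage V_A - V_B (nothing connected across the terminals).
Nodal analysis, taking node 2 as the 0 V reference.
Source V1 fixes V_0 = 15 V.
KCL at each unknown node (sum of currents leaving = 0; resistances in Ω):
  Node 1: (V_1 - 15)/20 + (V_1 - 0)/30000 + (V_1 - V_3)/1 = 0
  Node 3: (V_3 - 15)/1.2 + (V_3 - 0)/6200 + (V_3 - V_1)/1 = 0
Collecting terms (coefficients in siemens):
  1.05·V_1 - 1·V_3 = 0.75
  1.833·V_3 - 1·V_1 = 12.5
Determinant D = (1.05)(1.833) - (-1)(-1) = 0.9252
V_1 = [(0.75)(1.833) - (-1)(12.5)]/D = 15 V
V_3 = [(1.05)(12.5) - (0.75)(-1)]/D = 15 V
V_th = V_1 - V_3 = 15 - 15 = -0.0003196 V
Step 2 — R_th: zero the source — replace V1 by a short circuit (node 2 merges into node 0) — and find the resistance seen between A (node 1) and B (node 3).
Reduce the network between node 1 (A) and node 3 (B) by series/parallel combination:
  Rp1 = R1 ‖ R2 (parallel, both between nodes 0 and 1) = 1/(1/20 + 1/30000) = 19.99 Ω
  Rp2 = R3 ‖ R4 (parallel, both between nodes 0 and 3) = 1/(1/1.2 + 1/6200) = 1.2 Ω
  Rs1 = Rp1 + Rp2 (series, joined only at node 0) = 19.99 + 1.2 = 21.19 Ω
  Rp3 = R5 ‖ Rs1 (parallel, both between nodes 1 and 3) = 1/(1/1 + 1/21.19) = 0.9549 Ω
R_th = 0.9549 Ω

Final answer: V_th = -0.0003196 V, R_th = 0.9549 Ω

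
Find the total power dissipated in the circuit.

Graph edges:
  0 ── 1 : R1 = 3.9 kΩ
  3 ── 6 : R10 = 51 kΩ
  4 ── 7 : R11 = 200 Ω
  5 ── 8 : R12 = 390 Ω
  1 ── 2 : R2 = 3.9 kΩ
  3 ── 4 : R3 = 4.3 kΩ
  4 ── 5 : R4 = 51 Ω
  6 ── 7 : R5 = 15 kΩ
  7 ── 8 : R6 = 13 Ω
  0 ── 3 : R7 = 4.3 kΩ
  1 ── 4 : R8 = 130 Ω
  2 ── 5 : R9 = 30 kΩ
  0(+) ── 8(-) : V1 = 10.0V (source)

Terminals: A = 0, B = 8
Nodal analysis, taking node 8 as the 0 V reference.
Source V1 fixes V_0 = 10 V.
KCL at each unknown node (sum of currents leaving = 0; resistances in Ω):
  Node 1: (V_1 - 10)/3900 + (V_1 - V_2)/3900 + (V_1 - V_4)/130 = 0
  Node 2: (V_2 - V_1)/3900 + (V_2 - V_5)/30000 = 0
  Node 3: (V_3 - V_4)/4300 + (V_3 - 10)/4300 + (V_3 - V_6)/51000 = 0
  Node 4: (V_4 - V_3)/4300 + (V_4 - V_5)/51 + (V_4 - V_1)/130 + (V_4 - V_7)/200 = 0
  Node 5: (V_5 - V_4)/51 + (V_5 - V_2)/30000 + (V_5 - 0)/390 = 0
  Node 6: (V_6 - V_7)/15000 + (V_6 - V_3)/51000 = 0
  Node 7: (V_7 - V_6)/15000 + (V_7 - 0)/13 + (V_7 - V_4)/200 = 0
Collecting terms (coefficients in siemens):
  0.008205·V_1 - 0.0002564·V_2 - 0.007692·V_4 = 0.002564
  0.0002897·V_2 - 0.0002564·V_1 - 0.00003333·V_5 = 0
  0.0004847·V_3 - 0.0002326·V_4 - 0.00001961·V_6 = 0.002326
  0.03253·V_4 - 0.007692·V_1 - 0.0002326·V_3 - 0.01961·V_5 - 0.005·V_7 = 0
  0.02221·V_5 - 0.00003333·V_2 - 0.01961·V_4 = 0
  0.00008627·V_6 - 0.00001961·V_3 - 0.00006667·V_7 = 0
  0.08199·V_7 - 0.005·V_4 - 0.00006667·V_6 = 0
Solving these 7 simultaneous equations (Gaussian elimination) gives:
  V_1 = 0.798 V, V_2 = 0.7564 V, V_3 = 5.082 V, V_4 = 0.4927 V
  V_5 = 0.4362 V, V_6 = 1.179 V, V_7 = 0.031 V
Power in each resistor, P = (ΔV)²/R:
  P_R1 = (10 - 0.798)²/3900 = 0.02171 W
  P_R2 = (0.798 - 0.7564)²/3900 = 0.0000004443 W
  P_R3 = (5.082 - 0.4927)²/4300 = 0.004898 W
  P_R4 = (0.4927 - 0.4362)²/51 = 0.00006258 W
  P_R5 = (1.179 - 0.031)²/15000 = 0.00008785 W
  P_R6 = (0.031 - 0)²/13 = 0.00007394 W
  P_R7 = (10 - 5.082)²/4300 = 0.005625 W
  P_R8 = (0.798 - 0.4927)²/130 = 0.0007172 W
  P_R9 = (0.7564 - 0.4362)²/30000 = 0.000003418 W
  P_R10 = (5.082 - 1.179)²/51000 = 0.0002987 W
  P_R11 = (0.4927 - 0.031)²/200 = 0.001066 W
  P_R12 = (0.4362 - 0)²/390 = 0.0004878 W
P_total = P_R1 + P_R2 + P_R3 + P_R4 + P_R5 + P_R6 + P_R7 + P_R8 + P_R9 + P_R10 + P_R11 + P_R12 = 0.03503 W

Final answer: 0.03503 W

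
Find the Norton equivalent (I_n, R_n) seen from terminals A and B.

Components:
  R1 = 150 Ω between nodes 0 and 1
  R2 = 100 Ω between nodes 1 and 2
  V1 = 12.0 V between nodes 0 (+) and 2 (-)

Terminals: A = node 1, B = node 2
Find the Thévenin equivalent first; then I_n = V_th/R_th and R_n = R_th.
Step 1 — V_th is the open-circuit voltage V_A - V_B (nothing connected across the terminals).
Nodal analysis, taking node 2 as the 0 V reference.
Source V1 fixes V_0 = 12 V.
KCL at each unknown node (sum of currents leaving = 0; resistances in Ω):
  Node 1: (V_1 - 12)/150 + (V_1 - 0)/100 = 0
Collecting terms: 0.01667 × V_1 = 0.08  =>  V_1 = 4.8 V
V_th = V_1 - V_2 = 4.8 - 0 = 4.8 V
Step 2 — R_th: zero the source — replace V1 by a short circuit (node 2 merges into node 0) — and find the resistance seen between A (node 1) and B (node 0).
Reduce the network between node 1 (A) and node 0 (B) by series/parallel combination:
  Rp1 = R1 ‖ R2 (parallel, both between nodes 0 and 1) = 1/(1/150 + 1/100) = 60 Ω
R_th = 60 Ω
I_n = V_th/R_th = 4.8/60 = 0.08 A, and R_n = R_th = 60 Ω

Final answer: I_n = 0.08 A, R_n = 60 Ω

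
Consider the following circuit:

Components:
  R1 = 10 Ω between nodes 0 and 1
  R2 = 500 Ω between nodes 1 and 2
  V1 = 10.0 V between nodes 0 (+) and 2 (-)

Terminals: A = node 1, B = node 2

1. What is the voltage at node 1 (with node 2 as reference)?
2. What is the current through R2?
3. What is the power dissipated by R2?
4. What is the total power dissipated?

Nodal analysis, taking node 2 as the 0 V reference.
Source V1 fixes V_0 = 10 V.
KCL at each unknown node (sum of currents leaving = 0; resistances in Ω):
  Node 1: (V_1 - 10)/10 + (V_1 - 0)/500 = 0
Collecting terms: 0.102 × V_1 = 1  =>  V_1 = 9.804 V
Part 1:
  Read off the nodal solution: V_1 = 9.804 V
Part 2:
  I_R2 = (V_1 - V_2)/R2 = (9.804 - 0)/500 = 0.01961 A
  Magnitude: I_R2 = 0.01961 A
Part 3:
  I_R2 = (V_1 - V_2)/R2 = (9.804 - 0)/500 = 0.01961 A
  P_R2 = I_R2² × R2 = (0.01961)² × 500 = 0.1922 W
Part 4:
  Power in each resistor, P = (ΔV)²/R:
    P_R1 = (10 - 9.804)²/10 = 0.003845 W
    P_R2 = (9.804 - 0)²/500 = 0.1922 W
  P_total = P_R1 + P_R2 = 0.1961 W

Final answers:
1. V_1 = 9.804 V
2. I_R2 = 0.01961 A
3. P_R2 = 0.1922 W
4. P_total = 0.1961 W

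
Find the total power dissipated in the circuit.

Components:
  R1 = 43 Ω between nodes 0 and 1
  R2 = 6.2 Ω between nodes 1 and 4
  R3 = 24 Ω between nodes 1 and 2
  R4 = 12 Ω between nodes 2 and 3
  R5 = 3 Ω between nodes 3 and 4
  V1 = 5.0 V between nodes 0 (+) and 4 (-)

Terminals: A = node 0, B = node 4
Nodal analysis, taking node 4 as the 0 V reference.
Source V1 fixes V_0 = 5 V.
KCL at each unknown node (sum of currents leaving = 0; resistances in Ω):
  Node 1: (V_1 - 5)/43 + (V_1 - 0)/6.2 + (V_1 - V_2)/24 = 0
  Node 2: (V_2 - V_1)/24 + (V_2 - V_3)/12 = 0
  Node 3: (V_3 - V_2)/12 + (V_3 - 0)/3 = 0
Collecting terms (coefficients in siemens):
  0.2262·V_1 - 0.04167·V_2 = 0.1163
  0.125·V_2 - 0.04167·V_1 - 0.08333·V_3 = 0
  0.4167·V_3 - 0.08333·V_2 = 0
Solving these 3 simultaneous equations (Gaussian elimination) gives:
  V_1 = 0.5532 V, V_2 = 0.2128 V, V_3 = 0.04256 V
Power in each resistor, P = (ΔV)²/R:
  P_R1 = (5 - 0.5532)²/43 = 0.4599 W
  P_R2 = (0.5532 - 0)²/6.2 = 0.04936 W
  P_R3 = (0.5532 - 0.2128)²/24 = 0.004829 W
  P_R4 = (0.2128 - 0.04256)²/12 = 0.002415 W
  P_R5 = (0.04256 - 0)²/3 = 0.0006036 W
P_total = P_R1 + P_R2 + P_R3 + P_R4 + P_R5 = 0.5171 W

Final answer: 0.5171 W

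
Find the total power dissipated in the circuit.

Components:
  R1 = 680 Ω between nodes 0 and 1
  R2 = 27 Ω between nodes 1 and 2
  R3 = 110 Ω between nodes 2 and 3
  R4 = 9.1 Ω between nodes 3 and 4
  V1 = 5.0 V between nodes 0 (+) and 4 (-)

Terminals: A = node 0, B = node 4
Nodal analysis, taking node 4 as the 0 V reference.
Source V1 fixes V_0 = 5 V.
KCL at each unknown node (sum of currents leaving = 0; resistances in Ω):
  Node 1: (V_1 - 5)/680 + (V_1 - V_2)/27 = 0
  Node 2: (V_2 - V_1)/27 + (V_2 - V_3)/110 = 0
  Node 3: (V_3 - V_2)/110 + (V_3 - 0)/9.1 = 0
Collecting terms (coefficients in siemens):
  0.03851·V_1 - 0.03704·V_2 = 0.007353
  0.04613·V_2 - 0.03704·V_1 - 0.009091·V_3 = 0
  0.119·V_3 - 0.009091·V_2 = 0
Solving these 3 simultaneous equations (Gaussian elimination) gives:
  V_1 = 0.8843 V, V_2 = 0.7209 V, V_3 = 0.05508 V
Power in each resistor, P = (ΔV)²/R:
  P_R1 = (5 - 0.8843)²/680 = 0.02491 W
  P_R2 = (0.8843 - 0.7209)²/27 = 0.0009891 W
  P_R3 = (0.7209 - 0.05508)²/110 = 0.00403 W
  P_R4 = (0.05508 - 0)²/9.1 = 0.0003334 W
P_total = P_R1 + P_R2 + P_R3 + P_R4 = 0.03026 W

Final answer: 0.03026 W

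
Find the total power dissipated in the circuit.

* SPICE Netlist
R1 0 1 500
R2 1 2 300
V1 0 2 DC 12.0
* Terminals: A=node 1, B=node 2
Nodal analysis, taking node 2 as the 0 V reference.
Source V1 fixes V_0 = 12 V.
KCL at each unknown node (sum of currents leaving = 0; resistances in Ω):
  Node 1: (V_1 - 12)/500 + (V_1 - 0)/300 = 0
Collecting terms: 0.005333 × V_1 = 0.024  =>  V_1 = 4.5 V
Power in each resistor, P = (ΔV)²/R:
  P_R1 = (12 - 4.5)²/500 = 0.1125 W
  P_R2 = (4.5 - 0)²/300 = 0.0675 W
P_total = P_R1 + P_R2 = 0.18 W

Final answer: 0.18 W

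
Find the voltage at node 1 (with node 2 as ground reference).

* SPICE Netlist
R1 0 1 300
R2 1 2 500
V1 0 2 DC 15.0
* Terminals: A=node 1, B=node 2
Nodal analysis, taking node 2 as the 0 V reference.
Source V1 fixes V_0 = 15 V.
KCL at each unknown node (sum of currents leaving = 0; resistances in Ω):
  Node 1: (V_1 - 15)/300 + (V_1 - 0)/500 = 0
Collecting terms: 0.005333 × V_1 = 0.05  =>  V_1 = 9.375 V
The requested potential is V_1 = 9.375 V.

Final answer: V_1 = 9.375 V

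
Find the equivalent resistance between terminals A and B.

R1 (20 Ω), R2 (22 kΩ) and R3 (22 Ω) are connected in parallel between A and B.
Reduce the network between node 0 (A) and node 1 (B) by series/parallel combination:
  Rp1 = R1 ‖ R2 ‖ R3 (parallel, all between nodes 0 and 1) = 1/(1/20 + 1/22000 + 1/22) = 10.47 Ω
R_eq = 10.47 Ω

Final answer: 10.47 Ω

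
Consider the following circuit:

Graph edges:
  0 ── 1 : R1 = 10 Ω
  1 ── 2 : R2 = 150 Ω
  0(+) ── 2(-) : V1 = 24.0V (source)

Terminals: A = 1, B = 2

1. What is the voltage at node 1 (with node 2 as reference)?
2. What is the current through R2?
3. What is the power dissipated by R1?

Nodal analysis, taking node 2 as the 0 V reference.
Source V1 fixes V_0 = 24 V.
KCL at each unknown node (sum of currents leaving = 0; resistances in Ω):
  Node 1: (V_1 - 24)/10 + (V_1 - 0)/150 = 0
Collecting terms: 0.1067 × V_1 = 2.4  =>  V_1 = 22.5 V
Part 1:
  Read off the nodal solution: V_1 = 22.5 V
Part 2:
  I_R2 = (V_1 - V_2)/R2 = (22.5 - 0)/150 = 0.15 A
  Magnitude: I_R2 = 0.15 A
Part 3:
  I_R1 = (V_0 - V_1)/R1 = (24 - 22.5)/10 = 0.15 A
  P_R1 = I_R1² × R1 = (0.15)² × 10 = 0.225 W

Final answers:
1. V_1 = 22.5 V
2. I_R2 = 0.15 A
3. P_R1 = 0.225 W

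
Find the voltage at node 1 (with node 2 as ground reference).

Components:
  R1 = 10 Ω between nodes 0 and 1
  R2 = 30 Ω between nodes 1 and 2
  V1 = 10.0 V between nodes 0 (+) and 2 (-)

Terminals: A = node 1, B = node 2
Nodal analysis, taking node 2 as the 0 V reference.
Source V1 fixes V_0 = 10 V.
KCL at each unknown node (sum of currents leaving = 0; resistances in Ω):
  Node 1: (V_1 - 10)/10 + (V_1 - 0)/30 = 0
Collecting terms: 0.1333 × V_1 = 1  =>  V_1 = 7.5 V
The requested potential is V_1 = 7.5 V.

Final answer: V_1 = 7.5 V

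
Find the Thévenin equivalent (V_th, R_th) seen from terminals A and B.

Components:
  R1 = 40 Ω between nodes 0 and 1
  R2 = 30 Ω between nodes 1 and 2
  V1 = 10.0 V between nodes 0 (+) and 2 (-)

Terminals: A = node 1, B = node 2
Step 1 — V_th is the open-circuit voltage V_A - V_B (nothing connected across the terminals).
Nodal analysis, taking node 2 as the 0 V reference.
Source V1 fixes V_0 = 10 V.
KCL at each unknown node (sum of currents leaving = 0; resistances in Ω):
  Node 1: (V_1 - 10)/40 + (V_1 - 0)/30 = 0
Collecting terms: 0.05833 × V_1 = 0.25  =>  V_1 = 4.286 V
V_th = V_1 - V_2 = 4.286 - 0 = 4.286 V
Step 2 — R_th: zero the source — replace V1 by a short circuit (node 2 merges into node 0) — and find the resistance seen between A (node 1) and B (node 0).
Reduce the network between node 1 (A) and node 0 (B) by series/parallel combination:
  Rp1 = R1 ‖ R2 (parallel, both between nodes 0 and 1) = 1/(1/40 + 1/30) = 17.14 Ω
R_th = 17.14 Ω

Final answer: V_th = 4.286 V, R_th = 17.14 Ω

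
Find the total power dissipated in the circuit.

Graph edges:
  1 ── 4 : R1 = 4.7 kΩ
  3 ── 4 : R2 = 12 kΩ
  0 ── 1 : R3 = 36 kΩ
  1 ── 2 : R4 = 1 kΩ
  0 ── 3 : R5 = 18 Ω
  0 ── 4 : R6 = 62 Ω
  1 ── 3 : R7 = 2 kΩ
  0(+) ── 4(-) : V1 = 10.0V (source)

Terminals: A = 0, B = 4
Nodal analysis, taking node 4 as the 0 V reference.
Source V1 fixes V_0 = 10 V.
KCL at each unknown node (sum of currents leaving = 0; resistances in Ω):
  Node 1: (V_1 - 0)/4700 + (V_1 - 10)/36000 + (V_1 - V_2)/1000 + (V_1 - V_3)/2000 = 0
  Node 2: (V_2 - V_1)/1000 = 0
  Node 3: (V_3 - 0)/12000 + (V_3 - 10)/18 + (V_3 - V_1)/2000 = 0
Collecting terms (coefficients in siemens):
  0.001741·V_1 - 0.001·V_2 - 0.0005·V_3 = 0.0002778
  0.001·V_2 - 0.001·V_1 = 0
  0.05614·V_3 - 0.0005·V_1 = 0.5556
Solving these 3 simultaneous equations (Gaussian elimination) gives:
  V_1 = 7.099 V, V_2 = 7.099 V, V_3 = 9.959 V
Power in each resistor, P = (ΔV)²/R:
  P_R1 = (7.099 - 0)²/4700 = 0.01072 W
  P_R2 = (9.959 - 0)²/12000 = 0.008266 W
  P_R3 = (10 - 7.099)²/36000 = 0.0002337 W
  P_R4 = (7.099 - 7.099)²/1000 = 0 W
  P_R5 = (10 - 9.959)²/18 = 0.00009193 W
  P_R6 = (10 - 0)²/62 = 1.613 W
  P_R7 = (7.099 - 9.959)²/2000 = 0.004089 W
P_total = P_R1 + P_R2 + P_R3 + P_R4 + P_R5 + P_R6 + P_R7 = 1.636 W

Final answer: 1.636 W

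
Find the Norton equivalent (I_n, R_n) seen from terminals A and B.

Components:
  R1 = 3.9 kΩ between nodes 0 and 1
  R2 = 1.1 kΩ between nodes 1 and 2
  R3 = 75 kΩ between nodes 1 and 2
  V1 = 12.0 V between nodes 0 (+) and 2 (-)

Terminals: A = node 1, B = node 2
Find the Thévenin equivalent first; then I_n = V_th/R_th and R_n = R_th.
Step 1 — V_th is the open-circuit voltage V_A - V_B (nothing connected across the terminals).
Nodal analysis, taking node 2 as the 0 V reference.
Source V1 fixes V_0 = 12 V.
KCL at each unknown node (sum of currents leaving = 0; resistances in Ω):
  Node 1: (V_1 - 12)/3900 + (V_1 - 0)/1100 + (V_1 - 0)/75000 = 0
Collecting terms: 0.001179 × V_1 = 0.003077  =>  V_1 = 2.61 V
V_th = V_1 - V_2 = 2.61 - 0 = 2.61 V
Step 2 — R_th: zero the source — replace V1 by a short circuit (node 2 merges into node 0) — and find the resistance seen between A (node 1) and B (node 0).
Reduce the network between node 1 (A) and node 0 (B) by series/parallel combination:
  Rp1 = R1 ‖ R2 ‖ R3 (parallel, all between nodes 0 and 1) = 1/(1/3900 + 1/1100 + 1/75000) = 848.3 Ω
R_th = 848.3 Ω
I_n = V_th/R_th = 2.61/848.3 = 0.003077 A, and R_n = R_th = 848.3 Ω

Final answer: I_n = 0.003077 A, R_n = 848.3 Ω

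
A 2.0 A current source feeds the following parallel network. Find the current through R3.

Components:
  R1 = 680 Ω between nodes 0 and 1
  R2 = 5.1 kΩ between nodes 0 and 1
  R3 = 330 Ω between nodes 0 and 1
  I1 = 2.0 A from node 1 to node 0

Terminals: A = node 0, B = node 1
All resistors sit directly between nodes 0 and 1, so they are in parallel and share one voltage V; the full source current 2 A splits among them.
1/R_par = 1/680 + 1/5100 + 1/330 = 0.004697 S  =>  R_par = 212.9 Ω
V = I × R_par = 2 × 212.9 = 425.8 V
I_R3 = V/R3 = 425.8/330 = 1.29 A

Final answer: 1.29 A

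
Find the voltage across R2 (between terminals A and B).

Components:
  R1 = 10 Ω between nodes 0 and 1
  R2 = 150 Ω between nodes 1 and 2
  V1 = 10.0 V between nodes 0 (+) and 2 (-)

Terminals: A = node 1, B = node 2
R1 and R2 are in series across V1 (node 0 → node 1 → node 2), and the output A–B is taken across R2, so this is a voltage divider.
Series current: I = V1/(R1 + R2) = 10/(10 + 150) = 10/160 = 0.0625 A
V_R2 = I × R2 = V1 × R2/(R1 + R2) = 10 × 150/160 = 9.375 V

Final answer: 9.375 V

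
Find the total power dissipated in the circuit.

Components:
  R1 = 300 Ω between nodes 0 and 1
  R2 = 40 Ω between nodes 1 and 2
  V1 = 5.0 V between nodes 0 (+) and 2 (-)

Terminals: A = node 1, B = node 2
Nodal analysis, taking node 2 as the 0 V reference.
Source V1 fixes V_0 = 5 V.
KCL at each unknown node (sum of currents leaving = 0; resistances in Ω):
  Node 1: (V_1 - 5)/300 + (V_1 - 0)/40 = 0
Collecting terms: 0.02833 × V_1 = 0.01667  =>  V_1 = 0.5882 V
Power in each resistor, P = (ΔV)²/R:
  P_R1 = (5 - 0.5882)²/300 = 0.06488 W
  P_R2 = (0.5882 - 0)²/40 = 0.008651 W
P_total = P_R1 + P_R2 = 0.07353 W

Final answer: 0.07353 W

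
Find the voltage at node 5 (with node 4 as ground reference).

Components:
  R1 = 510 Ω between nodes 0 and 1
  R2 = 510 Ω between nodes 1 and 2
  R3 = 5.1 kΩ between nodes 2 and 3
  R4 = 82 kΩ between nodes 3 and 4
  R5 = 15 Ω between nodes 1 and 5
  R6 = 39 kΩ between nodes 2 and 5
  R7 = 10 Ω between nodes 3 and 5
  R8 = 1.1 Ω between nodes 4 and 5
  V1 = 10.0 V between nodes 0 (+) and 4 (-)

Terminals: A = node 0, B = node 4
Nodal analysis, taking node 4 as the 0 V reference.
Source V1 fixes V_0 = 10 V.
KCL at each unknown node (sum of currents leaving = 0; resistances in Ω):
  Node 1: (V_1 - 10)/510 + (V_1 - V_2)/510 + (V_1 - V_5)/15 = 0
  Node 2: (V_2 - V_1)/510 + (V_2 - V_3)/5100 + (V_2 - V_5)/39000 = 0
  Node 3: (V_3 - V_2)/5100 + (V_3 - 0)/82000 + (V_3 - V_5)/10 = 0
  Node 5: (V_5 - V_1)/15 + (V_5 - V_2)/39000 + (V_5 - V_3)/10 + (V_5 - 0)/1.1 = 0
Collecting terms (coefficients in siemens):
  0.07059·V_1 - 0.001961·V_2 - 0.06667·V_5 = 0.01961
  0.002183·V_2 - 0.001961·V_1 - 0.0001961·V_3 - 0.00002564·V_5 = 0
  0.1002·V_3 - 0.0001961·V_2 - 0.1·V_5 = 0
  1.076·V_5 - 0.06667·V_1 - 0.00002564·V_2 - 0.1·V_3 = 0
Solving these 4 simultaneous equations (Gaussian elimination) gives:
  V_1 = 0.3052 V, V_2 = 0.2764 V, V_3 = 0.02141 V, V_5 = 0.02091 V
The requested potential is V_5 = 0.02091 V.

Final answer: V_5 = 0.02091 V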